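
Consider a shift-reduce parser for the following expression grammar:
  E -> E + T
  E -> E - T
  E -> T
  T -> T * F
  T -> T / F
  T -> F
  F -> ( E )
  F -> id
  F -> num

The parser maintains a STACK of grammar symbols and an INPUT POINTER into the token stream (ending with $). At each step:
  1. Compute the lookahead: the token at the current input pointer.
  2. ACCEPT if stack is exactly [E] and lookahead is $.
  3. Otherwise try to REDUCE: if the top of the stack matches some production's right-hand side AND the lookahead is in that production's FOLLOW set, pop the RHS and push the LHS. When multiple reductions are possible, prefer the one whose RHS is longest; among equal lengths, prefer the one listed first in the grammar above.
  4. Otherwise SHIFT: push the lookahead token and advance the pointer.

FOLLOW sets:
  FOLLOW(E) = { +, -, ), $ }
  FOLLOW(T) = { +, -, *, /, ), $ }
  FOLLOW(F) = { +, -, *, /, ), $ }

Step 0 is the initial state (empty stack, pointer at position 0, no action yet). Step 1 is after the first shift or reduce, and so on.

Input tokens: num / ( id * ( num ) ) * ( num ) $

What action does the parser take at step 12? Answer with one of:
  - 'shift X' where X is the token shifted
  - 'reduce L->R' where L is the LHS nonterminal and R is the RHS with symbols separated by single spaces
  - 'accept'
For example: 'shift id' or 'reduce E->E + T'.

Answer: reduce F->num

Derivation:
Step 1: shift num. Stack=[num] ptr=1 lookahead=/ remaining=[/ ( id * ( num ) ) * ( num ) $]
Step 2: reduce F->num. Stack=[F] ptr=1 lookahead=/ remaining=[/ ( id * ( num ) ) * ( num ) $]
Step 3: reduce T->F. Stack=[T] ptr=1 lookahead=/ remaining=[/ ( id * ( num ) ) * ( num ) $]
Step 4: shift /. Stack=[T /] ptr=2 lookahead=( remaining=[( id * ( num ) ) * ( num ) $]
Step 5: shift (. Stack=[T / (] ptr=3 lookahead=id remaining=[id * ( num ) ) * ( num ) $]
Step 6: shift id. Stack=[T / ( id] ptr=4 lookahead=* remaining=[* ( num ) ) * ( num ) $]
Step 7: reduce F->id. Stack=[T / ( F] ptr=4 lookahead=* remaining=[* ( num ) ) * ( num ) $]
Step 8: reduce T->F. Stack=[T / ( T] ptr=4 lookahead=* remaining=[* ( num ) ) * ( num ) $]
Step 9: shift *. Stack=[T / ( T *] ptr=5 lookahead=( remaining=[( num ) ) * ( num ) $]
Step 10: shift (. Stack=[T / ( T * (] ptr=6 lookahead=num remaining=[num ) ) * ( num ) $]
Step 11: shift num. Stack=[T / ( T * ( num] ptr=7 lookahead=) remaining=[) ) * ( num ) $]
Step 12: reduce F->num. Stack=[T / ( T * ( F] ptr=7 lookahead=) remaining=[) ) * ( num ) $]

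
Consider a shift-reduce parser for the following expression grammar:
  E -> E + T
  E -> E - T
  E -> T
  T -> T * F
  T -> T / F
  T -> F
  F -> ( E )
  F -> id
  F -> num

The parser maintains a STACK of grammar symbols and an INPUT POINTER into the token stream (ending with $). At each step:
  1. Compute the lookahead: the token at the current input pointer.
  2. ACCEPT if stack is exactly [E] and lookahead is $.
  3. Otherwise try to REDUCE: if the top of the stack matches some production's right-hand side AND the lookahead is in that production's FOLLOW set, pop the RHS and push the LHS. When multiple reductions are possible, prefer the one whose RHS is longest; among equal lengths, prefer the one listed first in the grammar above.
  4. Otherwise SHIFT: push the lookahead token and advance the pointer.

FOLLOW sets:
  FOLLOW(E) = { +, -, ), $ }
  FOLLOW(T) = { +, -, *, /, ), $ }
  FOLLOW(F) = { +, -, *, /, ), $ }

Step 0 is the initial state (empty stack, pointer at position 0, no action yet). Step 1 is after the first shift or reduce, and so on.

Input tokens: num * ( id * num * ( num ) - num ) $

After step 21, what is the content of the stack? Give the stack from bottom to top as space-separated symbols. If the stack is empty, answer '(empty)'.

Answer: T * ( T

Derivation:
Step 1: shift num. Stack=[num] ptr=1 lookahead=* remaining=[* ( id * num * ( num ) - num ) $]
Step 2: reduce F->num. Stack=[F] ptr=1 lookahead=* remaining=[* ( id * num * ( num ) - num ) $]
Step 3: reduce T->F. Stack=[T] ptr=1 lookahead=* remaining=[* ( id * num * ( num ) - num ) $]
Step 4: shift *. Stack=[T *] ptr=2 lookahead=( remaining=[( id * num * ( num ) - num ) $]
Step 5: shift (. Stack=[T * (] ptr=3 lookahead=id remaining=[id * num * ( num ) - num ) $]
Step 6: shift id. Stack=[T * ( id] ptr=4 lookahead=* remaining=[* num * ( num ) - num ) $]
Step 7: reduce F->id. Stack=[T * ( F] ptr=4 lookahead=* remaining=[* num * ( num ) - num ) $]
Step 8: reduce T->F. Stack=[T * ( T] ptr=4 lookahead=* remaining=[* num * ( num ) - num ) $]
Step 9: shift *. Stack=[T * ( T *] ptr=5 lookahead=num remaining=[num * ( num ) - num ) $]
Step 10: shift num. Stack=[T * ( T * num] ptr=6 lookahead=* remaining=[* ( num ) - num ) $]
Step 11: reduce F->num. Stack=[T * ( T * F] ptr=6 lookahead=* remaining=[* ( num ) - num ) $]
Step 12: reduce T->T * F. Stack=[T * ( T] ptr=6 lookahead=* remaining=[* ( num ) - num ) $]
Step 13: shift *. Stack=[T * ( T *] ptr=7 lookahead=( remaining=[( num ) - num ) $]
Step 14: shift (. Stack=[T * ( T * (] ptr=8 lookahead=num remaining=[num ) - num ) $]
Step 15: shift num. Stack=[T * ( T * ( num] ptr=9 lookahead=) remaining=[) - num ) $]
Step 16: reduce F->num. Stack=[T * ( T * ( F] ptr=9 lookahead=) remaining=[) - num ) $]
Step 17: reduce T->F. Stack=[T * ( T * ( T] ptr=9 lookahead=) remaining=[) - num ) $]
Step 18: reduce E->T. Stack=[T * ( T * ( E] ptr=9 lookahead=) remaining=[) - num ) $]
Step 19: shift ). Stack=[T * ( T * ( E )] ptr=10 lookahead=- remaining=[- num ) $]
Step 20: reduce F->( E ). Stack=[T * ( T * F] ptr=10 lookahead=- remaining=[- num ) $]
Step 21: reduce T->T * F. Stack=[T * ( T] ptr=10 lookahead=- remaining=[- num ) $]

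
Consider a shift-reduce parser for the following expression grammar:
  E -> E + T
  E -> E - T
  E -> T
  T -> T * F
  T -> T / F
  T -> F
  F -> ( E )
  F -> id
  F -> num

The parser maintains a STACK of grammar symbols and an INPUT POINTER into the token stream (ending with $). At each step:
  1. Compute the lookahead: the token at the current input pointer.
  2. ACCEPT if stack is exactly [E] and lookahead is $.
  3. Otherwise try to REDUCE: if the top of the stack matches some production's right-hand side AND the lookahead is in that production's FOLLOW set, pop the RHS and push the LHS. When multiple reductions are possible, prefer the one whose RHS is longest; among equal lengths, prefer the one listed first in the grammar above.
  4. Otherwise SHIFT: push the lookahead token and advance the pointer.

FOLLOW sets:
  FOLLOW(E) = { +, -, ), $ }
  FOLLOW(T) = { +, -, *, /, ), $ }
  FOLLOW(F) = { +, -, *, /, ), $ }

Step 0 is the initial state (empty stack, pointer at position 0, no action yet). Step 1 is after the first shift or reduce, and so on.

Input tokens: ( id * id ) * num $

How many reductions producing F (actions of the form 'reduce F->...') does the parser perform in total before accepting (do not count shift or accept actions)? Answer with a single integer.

Step 1: shift (. Stack=[(] ptr=1 lookahead=id remaining=[id * id ) * num $]
Step 2: shift id. Stack=[( id] ptr=2 lookahead=* remaining=[* id ) * num $]
Step 3: reduce F->id. Stack=[( F] ptr=2 lookahead=* remaining=[* id ) * num $]
Step 4: reduce T->F. Stack=[( T] ptr=2 lookahead=* remaining=[* id ) * num $]
Step 5: shift *. Stack=[( T *] ptr=3 lookahead=id remaining=[id ) * num $]
Step 6: shift id. Stack=[( T * id] ptr=4 lookahead=) remaining=[) * num $]
Step 7: reduce F->id. Stack=[( T * F] ptr=4 lookahead=) remaining=[) * num $]
Step 8: reduce T->T * F. Stack=[( T] ptr=4 lookahead=) remaining=[) * num $]
Step 9: reduce E->T. Stack=[( E] ptr=4 lookahead=) remaining=[) * num $]
Step 10: shift ). Stack=[( E )] ptr=5 lookahead=* remaining=[* num $]
Step 11: reduce F->( E ). Stack=[F] ptr=5 lookahead=* remaining=[* num $]
Step 12: reduce T->F. Stack=[T] ptr=5 lookahead=* remaining=[* num $]
Step 13: shift *. Stack=[T *] ptr=6 lookahead=num remaining=[num $]
Step 14: shift num. Stack=[T * num] ptr=7 lookahead=$ remaining=[$]
Step 15: reduce F->num. Stack=[T * F] ptr=7 lookahead=$ remaining=[$]
Step 16: reduce T->T * F. Stack=[T] ptr=7 lookahead=$ remaining=[$]
Step 17: reduce E->T. Stack=[E] ptr=7 lookahead=$ remaining=[$]
Step 18: accept. Stack=[E] ptr=7 lookahead=$ remaining=[$]

Answer: 4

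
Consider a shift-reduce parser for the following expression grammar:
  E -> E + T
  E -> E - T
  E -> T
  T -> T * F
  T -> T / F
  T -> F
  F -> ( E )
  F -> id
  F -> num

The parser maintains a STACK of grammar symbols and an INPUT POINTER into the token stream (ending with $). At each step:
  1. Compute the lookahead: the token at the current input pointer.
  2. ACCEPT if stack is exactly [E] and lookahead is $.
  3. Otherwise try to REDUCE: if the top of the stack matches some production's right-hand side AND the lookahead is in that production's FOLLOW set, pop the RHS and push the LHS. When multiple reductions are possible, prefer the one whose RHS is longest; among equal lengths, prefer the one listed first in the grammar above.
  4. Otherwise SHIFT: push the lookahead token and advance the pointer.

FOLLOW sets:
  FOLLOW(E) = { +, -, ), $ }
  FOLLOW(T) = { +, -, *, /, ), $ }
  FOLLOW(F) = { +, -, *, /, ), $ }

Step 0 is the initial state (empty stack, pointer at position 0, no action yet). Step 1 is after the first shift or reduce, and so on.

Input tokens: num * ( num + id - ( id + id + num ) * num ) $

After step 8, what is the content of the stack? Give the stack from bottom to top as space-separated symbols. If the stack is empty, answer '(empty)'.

Answer: T * ( T

Derivation:
Step 1: shift num. Stack=[num] ptr=1 lookahead=* remaining=[* ( num + id - ( id + id + num ) * num ) $]
Step 2: reduce F->num. Stack=[F] ptr=1 lookahead=* remaining=[* ( num + id - ( id + id + num ) * num ) $]
Step 3: reduce T->F. Stack=[T] ptr=1 lookahead=* remaining=[* ( num + id - ( id + id + num ) * num ) $]
Step 4: shift *. Stack=[T *] ptr=2 lookahead=( remaining=[( num + id - ( id + id + num ) * num ) $]
Step 5: shift (. Stack=[T * (] ptr=3 lookahead=num remaining=[num + id - ( id + id + num ) * num ) $]
Step 6: shift num. Stack=[T * ( num] ptr=4 lookahead=+ remaining=[+ id - ( id + id + num ) * num ) $]
Step 7: reduce F->num. Stack=[T * ( F] ptr=4 lookahead=+ remaining=[+ id - ( id + id + num ) * num ) $]
Step 8: reduce T->F. Stack=[T * ( T] ptr=4 lookahead=+ remaining=[+ id - ( id + id + num ) * num ) $]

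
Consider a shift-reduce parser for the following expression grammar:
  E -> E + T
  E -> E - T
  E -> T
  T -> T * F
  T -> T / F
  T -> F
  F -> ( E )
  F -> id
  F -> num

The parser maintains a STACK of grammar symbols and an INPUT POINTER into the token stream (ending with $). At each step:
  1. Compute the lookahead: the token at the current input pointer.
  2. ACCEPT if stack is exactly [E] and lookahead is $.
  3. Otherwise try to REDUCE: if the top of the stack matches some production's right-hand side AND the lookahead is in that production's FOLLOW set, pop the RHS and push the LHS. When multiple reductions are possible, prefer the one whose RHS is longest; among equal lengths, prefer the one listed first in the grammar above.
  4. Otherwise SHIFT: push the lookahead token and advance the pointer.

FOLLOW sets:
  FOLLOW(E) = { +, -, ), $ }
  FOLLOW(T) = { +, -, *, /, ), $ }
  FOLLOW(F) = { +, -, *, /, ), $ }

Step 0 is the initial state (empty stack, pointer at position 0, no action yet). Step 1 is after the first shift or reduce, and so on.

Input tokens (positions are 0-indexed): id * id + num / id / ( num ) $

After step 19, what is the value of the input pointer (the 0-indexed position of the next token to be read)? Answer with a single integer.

Answer: 10

Derivation:
Step 1: shift id. Stack=[id] ptr=1 lookahead=* remaining=[* id + num / id / ( num ) $]
Step 2: reduce F->id. Stack=[F] ptr=1 lookahead=* remaining=[* id + num / id / ( num ) $]
Step 3: reduce T->F. Stack=[T] ptr=1 lookahead=* remaining=[* id + num / id / ( num ) $]
Step 4: shift *. Stack=[T *] ptr=2 lookahead=id remaining=[id + num / id / ( num ) $]
Step 5: shift id. Stack=[T * id] ptr=3 lookahead=+ remaining=[+ num / id / ( num ) $]
Step 6: reduce F->id. Stack=[T * F] ptr=3 lookahead=+ remaining=[+ num / id / ( num ) $]
Step 7: reduce T->T * F. Stack=[T] ptr=3 lookahead=+ remaining=[+ num / id / ( num ) $]
Step 8: reduce E->T. Stack=[E] ptr=3 lookahead=+ remaining=[+ num / id / ( num ) $]
Step 9: shift +. Stack=[E +] ptr=4 lookahead=num remaining=[num / id / ( num ) $]
Step 10: shift num. Stack=[E + num] ptr=5 lookahead=/ remaining=[/ id / ( num ) $]
Step 11: reduce F->num. Stack=[E + F] ptr=5 lookahead=/ remaining=[/ id / ( num ) $]
Step 12: reduce T->F. Stack=[E + T] ptr=5 lookahead=/ remaining=[/ id / ( num ) $]
Step 13: shift /. Stack=[E + T /] ptr=6 lookahead=id remaining=[id / ( num ) $]
Step 14: shift id. Stack=[E + T / id] ptr=7 lookahead=/ remaining=[/ ( num ) $]
Step 15: reduce F->id. Stack=[E + T / F] ptr=7 lookahead=/ remaining=[/ ( num ) $]
Step 16: reduce T->T / F. Stack=[E + T] ptr=7 lookahead=/ remaining=[/ ( num ) $]
Step 17: shift /. Stack=[E + T /] ptr=8 lookahead=( remaining=[( num ) $]
Step 18: shift (. Stack=[E + T / (] ptr=9 lookahead=num remaining=[num ) $]
Step 19: shift num. Stack=[E + T / ( num] ptr=10 lookahead=) remaining=[) $]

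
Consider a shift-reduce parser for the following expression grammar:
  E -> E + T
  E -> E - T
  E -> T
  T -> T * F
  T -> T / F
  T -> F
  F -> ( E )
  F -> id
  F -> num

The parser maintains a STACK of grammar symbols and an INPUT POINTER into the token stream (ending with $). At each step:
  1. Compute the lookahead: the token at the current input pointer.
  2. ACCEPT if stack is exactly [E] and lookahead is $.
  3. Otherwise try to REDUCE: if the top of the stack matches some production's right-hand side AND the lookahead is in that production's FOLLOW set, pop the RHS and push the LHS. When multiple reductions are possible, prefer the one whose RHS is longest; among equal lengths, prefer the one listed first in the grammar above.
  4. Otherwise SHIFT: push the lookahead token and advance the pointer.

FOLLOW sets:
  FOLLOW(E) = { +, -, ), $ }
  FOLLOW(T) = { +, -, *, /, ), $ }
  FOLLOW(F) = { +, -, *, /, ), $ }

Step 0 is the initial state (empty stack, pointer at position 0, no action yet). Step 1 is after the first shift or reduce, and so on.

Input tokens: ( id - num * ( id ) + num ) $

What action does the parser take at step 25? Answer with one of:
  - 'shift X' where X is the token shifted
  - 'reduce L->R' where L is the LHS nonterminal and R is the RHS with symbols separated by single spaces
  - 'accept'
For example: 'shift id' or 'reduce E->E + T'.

Step 1: shift (. Stack=[(] ptr=1 lookahead=id remaining=[id - num * ( id ) + num ) $]
Step 2: shift id. Stack=[( id] ptr=2 lookahead=- remaining=[- num * ( id ) + num ) $]
Step 3: reduce F->id. Stack=[( F] ptr=2 lookahead=- remaining=[- num * ( id ) + num ) $]
Step 4: reduce T->F. Stack=[( T] ptr=2 lookahead=- remaining=[- num * ( id ) + num ) $]
Step 5: reduce E->T. Stack=[( E] ptr=2 lookahead=- remaining=[- num * ( id ) + num ) $]
Step 6: shift -. Stack=[( E -] ptr=3 lookahead=num remaining=[num * ( id ) + num ) $]
Step 7: shift num. Stack=[( E - num] ptr=4 lookahead=* remaining=[* ( id ) + num ) $]
Step 8: reduce F->num. Stack=[( E - F] ptr=4 lookahead=* remaining=[* ( id ) + num ) $]
Step 9: reduce T->F. Stack=[( E - T] ptr=4 lookahead=* remaining=[* ( id ) + num ) $]
Step 10: shift *. Stack=[( E - T *] ptr=5 lookahead=( remaining=[( id ) + num ) $]
Step 11: shift (. Stack=[( E - T * (] ptr=6 lookahead=id remaining=[id ) + num ) $]
Step 12: shift id. Stack=[( E - T * ( id] ptr=7 lookahead=) remaining=[) + num ) $]
Step 13: reduce F->id. Stack=[( E - T * ( F] ptr=7 lookahead=) remaining=[) + num ) $]
Step 14: reduce T->F. Stack=[( E - T * ( T] ptr=7 lookahead=) remaining=[) + num ) $]
Step 15: reduce E->T. Stack=[( E - T * ( E] ptr=7 lookahead=) remaining=[) + num ) $]
Step 16: shift ). Stack=[( E - T * ( E )] ptr=8 lookahead=+ remaining=[+ num ) $]
Step 17: reduce F->( E ). Stack=[( E - T * F] ptr=8 lookahead=+ remaining=[+ num ) $]
Step 18: reduce T->T * F. Stack=[( E - T] ptr=8 lookahead=+ remaining=[+ num ) $]
Step 19: reduce E->E - T. Stack=[( E] ptr=8 lookahead=+ remaining=[+ num ) $]
Step 20: shift +. Stack=[( E +] ptr=9 lookahead=num remaining=[num ) $]
Step 21: shift num. Stack=[( E + num] ptr=10 lookahead=) remaining=[) $]
Step 22: reduce F->num. Stack=[( E + F] ptr=10 lookahead=) remaining=[) $]
Step 23: reduce T->F. Stack=[( E + T] ptr=10 lookahead=) remaining=[) $]
Step 24: reduce E->E + T. Stack=[( E] ptr=10 lookahead=) remaining=[) $]
Step 25: shift ). Stack=[( E )] ptr=11 lookahead=$ remaining=[$]

Answer: shift )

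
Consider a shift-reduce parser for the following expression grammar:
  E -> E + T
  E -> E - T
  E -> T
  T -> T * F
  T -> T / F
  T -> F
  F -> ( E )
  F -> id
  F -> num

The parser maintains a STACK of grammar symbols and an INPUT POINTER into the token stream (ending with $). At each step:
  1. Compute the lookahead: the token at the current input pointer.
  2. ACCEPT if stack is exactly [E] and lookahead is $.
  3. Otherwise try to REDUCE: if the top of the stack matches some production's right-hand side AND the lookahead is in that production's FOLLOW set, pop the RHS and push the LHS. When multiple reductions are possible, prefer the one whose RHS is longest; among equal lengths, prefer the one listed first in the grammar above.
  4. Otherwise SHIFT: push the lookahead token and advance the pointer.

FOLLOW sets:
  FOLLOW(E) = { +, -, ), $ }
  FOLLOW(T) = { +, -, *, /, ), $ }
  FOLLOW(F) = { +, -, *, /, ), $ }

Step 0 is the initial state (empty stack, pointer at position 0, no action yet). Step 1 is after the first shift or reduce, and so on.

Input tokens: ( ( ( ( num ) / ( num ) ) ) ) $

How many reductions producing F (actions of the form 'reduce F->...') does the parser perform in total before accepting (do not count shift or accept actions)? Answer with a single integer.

Step 1: shift (. Stack=[(] ptr=1 lookahead=( remaining=[( ( ( num ) / ( num ) ) ) ) $]
Step 2: shift (. Stack=[( (] ptr=2 lookahead=( remaining=[( ( num ) / ( num ) ) ) ) $]
Step 3: shift (. Stack=[( ( (] ptr=3 lookahead=( remaining=[( num ) / ( num ) ) ) ) $]
Step 4: shift (. Stack=[( ( ( (] ptr=4 lookahead=num remaining=[num ) / ( num ) ) ) ) $]
Step 5: shift num. Stack=[( ( ( ( num] ptr=5 lookahead=) remaining=[) / ( num ) ) ) ) $]
Step 6: reduce F->num. Stack=[( ( ( ( F] ptr=5 lookahead=) remaining=[) / ( num ) ) ) ) $]
Step 7: reduce T->F. Stack=[( ( ( ( T] ptr=5 lookahead=) remaining=[) / ( num ) ) ) ) $]
Step 8: reduce E->T. Stack=[( ( ( ( E] ptr=5 lookahead=) remaining=[) / ( num ) ) ) ) $]
Step 9: shift ). Stack=[( ( ( ( E )] ptr=6 lookahead=/ remaining=[/ ( num ) ) ) ) $]
Step 10: reduce F->( E ). Stack=[( ( ( F] ptr=6 lookahead=/ remaining=[/ ( num ) ) ) ) $]
Step 11: reduce T->F. Stack=[( ( ( T] ptr=6 lookahead=/ remaining=[/ ( num ) ) ) ) $]
Step 12: shift /. Stack=[( ( ( T /] ptr=7 lookahead=( remaining=[( num ) ) ) ) $]
Step 13: shift (. Stack=[( ( ( T / (] ptr=8 lookahead=num remaining=[num ) ) ) ) $]
Step 14: shift num. Stack=[( ( ( T / ( num] ptr=9 lookahead=) remaining=[) ) ) ) $]
Step 15: reduce F->num. Stack=[( ( ( T / ( F] ptr=9 lookahead=) remaining=[) ) ) ) $]
Step 16: reduce T->F. Stack=[( ( ( T / ( T] ptr=9 lookahead=) remaining=[) ) ) ) $]
Step 17: reduce E->T. Stack=[( ( ( T / ( E] ptr=9 lookahead=) remaining=[) ) ) ) $]
Step 18: shift ). Stack=[( ( ( T / ( E )] ptr=10 lookahead=) remaining=[) ) ) $]
Step 19: reduce F->( E ). Stack=[( ( ( T / F] ptr=10 lookahead=) remaining=[) ) ) $]
Step 20: reduce T->T / F. Stack=[( ( ( T] ptr=10 lookahead=) remaining=[) ) ) $]
Step 21: reduce E->T. Stack=[( ( ( E] ptr=10 lookahead=) remaining=[) ) ) $]
Step 22: shift ). Stack=[( ( ( E )] ptr=11 lookahead=) remaining=[) ) $]
Step 23: reduce F->( E ). Stack=[( ( F] ptr=11 lookahead=) remaining=[) ) $]
Step 24: reduce T->F. Stack=[( ( T] ptr=11 lookahead=) remaining=[) ) $]
Step 25: reduce E->T. Stack=[( ( E] ptr=11 lookahead=) remaining=[) ) $]
Step 26: shift ). Stack=[( ( E )] ptr=12 lookahead=) remaining=[) $]
Step 27: reduce F->( E ). Stack=[( F] ptr=12 lookahead=) remaining=[) $]
Step 28: reduce T->F. Stack=[( T] ptr=12 lookahead=) remaining=[) $]
Step 29: reduce E->T. Stack=[( E] ptr=12 lookahead=) remaining=[) $]
Step 30: shift ). Stack=[( E )] ptr=13 lookahead=$ remaining=[$]
Step 31: reduce F->( E ). Stack=[F] ptr=13 lookahead=$ remaining=[$]
Step 32: reduce T->F. Stack=[T] ptr=13 lookahead=$ remaining=[$]
Step 33: reduce E->T. Stack=[E] ptr=13 lookahead=$ remaining=[$]
Step 34: accept. Stack=[E] ptr=13 lookahead=$ remaining=[$]

Answer: 7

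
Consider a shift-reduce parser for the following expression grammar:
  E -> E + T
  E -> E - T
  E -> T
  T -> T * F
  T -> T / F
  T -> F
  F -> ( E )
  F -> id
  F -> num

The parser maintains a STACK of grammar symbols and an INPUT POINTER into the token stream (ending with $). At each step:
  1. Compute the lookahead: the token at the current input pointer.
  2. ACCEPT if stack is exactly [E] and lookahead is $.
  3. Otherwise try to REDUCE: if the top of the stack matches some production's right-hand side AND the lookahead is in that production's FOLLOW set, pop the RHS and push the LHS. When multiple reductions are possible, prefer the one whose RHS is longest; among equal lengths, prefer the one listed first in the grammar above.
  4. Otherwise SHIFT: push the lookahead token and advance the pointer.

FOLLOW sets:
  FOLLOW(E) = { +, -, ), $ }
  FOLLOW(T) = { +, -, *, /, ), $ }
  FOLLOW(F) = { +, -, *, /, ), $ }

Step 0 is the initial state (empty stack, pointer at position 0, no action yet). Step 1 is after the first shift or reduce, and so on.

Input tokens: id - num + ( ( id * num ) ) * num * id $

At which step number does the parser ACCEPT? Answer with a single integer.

Step 1: shift id. Stack=[id] ptr=1 lookahead=- remaining=[- num + ( ( id * num ) ) * num * id $]
Step 2: reduce F->id. Stack=[F] ptr=1 lookahead=- remaining=[- num + ( ( id * num ) ) * num * id $]
Step 3: reduce T->F. Stack=[T] ptr=1 lookahead=- remaining=[- num + ( ( id * num ) ) * num * id $]
Step 4: reduce E->T. Stack=[E] ptr=1 lookahead=- remaining=[- num + ( ( id * num ) ) * num * id $]
Step 5: shift -. Stack=[E -] ptr=2 lookahead=num remaining=[num + ( ( id * num ) ) * num * id $]
Step 6: shift num. Stack=[E - num] ptr=3 lookahead=+ remaining=[+ ( ( id * num ) ) * num * id $]
Step 7: reduce F->num. Stack=[E - F] ptr=3 lookahead=+ remaining=[+ ( ( id * num ) ) * num * id $]
Step 8: reduce T->F. Stack=[E - T] ptr=3 lookahead=+ remaining=[+ ( ( id * num ) ) * num * id $]
Step 9: reduce E->E - T. Stack=[E] ptr=3 lookahead=+ remaining=[+ ( ( id * num ) ) * num * id $]
Step 10: shift +. Stack=[E +] ptr=4 lookahead=( remaining=[( ( id * num ) ) * num * id $]
Step 11: shift (. Stack=[E + (] ptr=5 lookahead=( remaining=[( id * num ) ) * num * id $]
Step 12: shift (. Stack=[E + ( (] ptr=6 lookahead=id remaining=[id * num ) ) * num * id $]
Step 13: shift id. Stack=[E + ( ( id] ptr=7 lookahead=* remaining=[* num ) ) * num * id $]
Step 14: reduce F->id. Stack=[E + ( ( F] ptr=7 lookahead=* remaining=[* num ) ) * num * id $]
Step 15: reduce T->F. Stack=[E + ( ( T] ptr=7 lookahead=* remaining=[* num ) ) * num * id $]
Step 16: shift *. Stack=[E + ( ( T *] ptr=8 lookahead=num remaining=[num ) ) * num * id $]
Step 17: shift num. Stack=[E + ( ( T * num] ptr=9 lookahead=) remaining=[) ) * num * id $]
Step 18: reduce F->num. Stack=[E + ( ( T * F] ptr=9 lookahead=) remaining=[) ) * num * id $]
Step 19: reduce T->T * F. Stack=[E + ( ( T] ptr=9 lookahead=) remaining=[) ) * num * id $]
Step 20: reduce E->T. Stack=[E + ( ( E] ptr=9 lookahead=) remaining=[) ) * num * id $]
Step 21: shift ). Stack=[E + ( ( E )] ptr=10 lookahead=) remaining=[) * num * id $]
Step 22: reduce F->( E ). Stack=[E + ( F] ptr=10 lookahead=) remaining=[) * num * id $]
Step 23: reduce T->F. Stack=[E + ( T] ptr=10 lookahead=) remaining=[) * num * id $]
Step 24: reduce E->T. Stack=[E + ( E] ptr=10 lookahead=) remaining=[) * num * id $]
Step 25: shift ). Stack=[E + ( E )] ptr=11 lookahead=* remaining=[* num * id $]
Step 26: reduce F->( E ). Stack=[E + F] ptr=11 lookahead=* remaining=[* num * id $]
Step 27: reduce T->F. Stack=[E + T] ptr=11 lookahead=* remaining=[* num * id $]
Step 28: shift *. Stack=[E + T *] ptr=12 lookahead=num remaining=[num * id $]
Step 29: shift num. Stack=[E + T * num] ptr=13 lookahead=* remaining=[* id $]
Step 30: reduce F->num. Stack=[E + T * F] ptr=13 lookahead=* remaining=[* id $]
Step 31: reduce T->T * F. Stack=[E + T] ptr=13 lookahead=* remaining=[* id $]
Step 32: shift *. Stack=[E + T *] ptr=14 lookahead=id remaining=[id $]
Step 33: shift id. Stack=[E + T * id] ptr=15 lookahead=$ remaining=[$]
Step 34: reduce F->id. Stack=[E + T * F] ptr=15 lookahead=$ remaining=[$]
Step 35: reduce T->T * F. Stack=[E + T] ptr=15 lookahead=$ remaining=[$]
Step 36: reduce E->E + T. Stack=[E] ptr=15 lookahead=$ remaining=[$]
Step 37: accept. Stack=[E] ptr=15 lookahead=$ remaining=[$]

Answer: 37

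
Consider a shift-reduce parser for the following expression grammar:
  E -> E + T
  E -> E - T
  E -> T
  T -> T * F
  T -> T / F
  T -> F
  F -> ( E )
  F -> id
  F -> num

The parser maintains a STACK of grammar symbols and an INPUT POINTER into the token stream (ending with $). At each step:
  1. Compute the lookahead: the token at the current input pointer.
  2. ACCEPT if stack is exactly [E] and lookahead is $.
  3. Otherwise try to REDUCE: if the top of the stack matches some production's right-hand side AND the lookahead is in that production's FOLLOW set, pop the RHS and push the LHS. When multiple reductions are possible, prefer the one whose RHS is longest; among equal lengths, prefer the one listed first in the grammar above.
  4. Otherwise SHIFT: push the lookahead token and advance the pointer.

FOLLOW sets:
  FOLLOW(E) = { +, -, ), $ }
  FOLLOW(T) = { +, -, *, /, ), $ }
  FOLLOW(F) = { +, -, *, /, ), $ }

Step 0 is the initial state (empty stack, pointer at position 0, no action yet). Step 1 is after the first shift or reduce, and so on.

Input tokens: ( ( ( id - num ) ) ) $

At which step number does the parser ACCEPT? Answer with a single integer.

Step 1: shift (. Stack=[(] ptr=1 lookahead=( remaining=[( ( id - num ) ) ) $]
Step 2: shift (. Stack=[( (] ptr=2 lookahead=( remaining=[( id - num ) ) ) $]
Step 3: shift (. Stack=[( ( (] ptr=3 lookahead=id remaining=[id - num ) ) ) $]
Step 4: shift id. Stack=[( ( ( id] ptr=4 lookahead=- remaining=[- num ) ) ) $]
Step 5: reduce F->id. Stack=[( ( ( F] ptr=4 lookahead=- remaining=[- num ) ) ) $]
Step 6: reduce T->F. Stack=[( ( ( T] ptr=4 lookahead=- remaining=[- num ) ) ) $]
Step 7: reduce E->T. Stack=[( ( ( E] ptr=4 lookahead=- remaining=[- num ) ) ) $]
Step 8: shift -. Stack=[( ( ( E -] ptr=5 lookahead=num remaining=[num ) ) ) $]
Step 9: shift num. Stack=[( ( ( E - num] ptr=6 lookahead=) remaining=[) ) ) $]
Step 10: reduce F->num. Stack=[( ( ( E - F] ptr=6 lookahead=) remaining=[) ) ) $]
Step 11: reduce T->F. Stack=[( ( ( E - T] ptr=6 lookahead=) remaining=[) ) ) $]
Step 12: reduce E->E - T. Stack=[( ( ( E] ptr=6 lookahead=) remaining=[) ) ) $]
Step 13: shift ). Stack=[( ( ( E )] ptr=7 lookahead=) remaining=[) ) $]
Step 14: reduce F->( E ). Stack=[( ( F] ptr=7 lookahead=) remaining=[) ) $]
Step 15: reduce T->F. Stack=[( ( T] ptr=7 lookahead=) remaining=[) ) $]
Step 16: reduce E->T. Stack=[( ( E] ptr=7 lookahead=) remaining=[) ) $]
Step 17: shift ). Stack=[( ( E )] ptr=8 lookahead=) remaining=[) $]
Step 18: reduce F->( E ). Stack=[( F] ptr=8 lookahead=) remaining=[) $]
Step 19: reduce T->F. Stack=[( T] ptr=8 lookahead=) remaining=[) $]
Step 20: reduce E->T. Stack=[( E] ptr=8 lookahead=) remaining=[) $]
Step 21: shift ). Stack=[( E )] ptr=9 lookahead=$ remaining=[$]
Step 22: reduce F->( E ). Stack=[F] ptr=9 lookahead=$ remaining=[$]
Step 23: reduce T->F. Stack=[T] ptr=9 lookahead=$ remaining=[$]
Step 24: reduce E->T. Stack=[E] ptr=9 lookahead=$ remaining=[$]
Step 25: accept. Stack=[E] ptr=9 lookahead=$ remaining=[$]

Answer: 25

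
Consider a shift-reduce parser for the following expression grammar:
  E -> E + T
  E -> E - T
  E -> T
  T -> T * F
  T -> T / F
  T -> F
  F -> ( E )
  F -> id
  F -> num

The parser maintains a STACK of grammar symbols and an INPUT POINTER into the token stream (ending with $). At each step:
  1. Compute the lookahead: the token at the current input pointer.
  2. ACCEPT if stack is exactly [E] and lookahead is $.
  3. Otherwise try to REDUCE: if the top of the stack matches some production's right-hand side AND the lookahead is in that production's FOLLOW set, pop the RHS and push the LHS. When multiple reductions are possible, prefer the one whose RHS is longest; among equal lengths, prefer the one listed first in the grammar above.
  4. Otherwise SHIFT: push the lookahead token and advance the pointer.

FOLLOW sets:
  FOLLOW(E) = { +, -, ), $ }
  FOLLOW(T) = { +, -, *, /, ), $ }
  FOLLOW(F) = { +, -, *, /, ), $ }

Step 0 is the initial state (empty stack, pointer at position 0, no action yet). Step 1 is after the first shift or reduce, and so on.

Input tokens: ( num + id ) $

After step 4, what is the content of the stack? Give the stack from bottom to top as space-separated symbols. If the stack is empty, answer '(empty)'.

Answer: ( T

Derivation:
Step 1: shift (. Stack=[(] ptr=1 lookahead=num remaining=[num + id ) $]
Step 2: shift num. Stack=[( num] ptr=2 lookahead=+ remaining=[+ id ) $]
Step 3: reduce F->num. Stack=[( F] ptr=2 lookahead=+ remaining=[+ id ) $]
Step 4: reduce T->F. Stack=[( T] ptr=2 lookahead=+ remaining=[+ id ) $]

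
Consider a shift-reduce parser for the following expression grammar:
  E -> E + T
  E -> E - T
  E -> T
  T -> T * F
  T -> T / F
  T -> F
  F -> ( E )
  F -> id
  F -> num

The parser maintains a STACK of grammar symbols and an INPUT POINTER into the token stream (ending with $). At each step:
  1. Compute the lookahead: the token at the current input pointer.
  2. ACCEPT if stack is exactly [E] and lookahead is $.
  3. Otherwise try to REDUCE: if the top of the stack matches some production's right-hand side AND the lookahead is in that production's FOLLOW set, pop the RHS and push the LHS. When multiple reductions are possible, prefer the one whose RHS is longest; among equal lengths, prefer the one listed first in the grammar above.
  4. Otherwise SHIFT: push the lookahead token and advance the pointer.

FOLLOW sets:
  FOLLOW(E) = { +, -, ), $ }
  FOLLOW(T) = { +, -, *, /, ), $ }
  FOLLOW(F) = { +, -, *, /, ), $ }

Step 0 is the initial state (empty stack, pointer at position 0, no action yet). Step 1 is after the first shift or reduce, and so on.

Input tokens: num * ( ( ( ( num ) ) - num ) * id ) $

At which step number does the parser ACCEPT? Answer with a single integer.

Step 1: shift num. Stack=[num] ptr=1 lookahead=* remaining=[* ( ( ( ( num ) ) - num ) * id ) $]
Step 2: reduce F->num. Stack=[F] ptr=1 lookahead=* remaining=[* ( ( ( ( num ) ) - num ) * id ) $]
Step 3: reduce T->F. Stack=[T] ptr=1 lookahead=* remaining=[* ( ( ( ( num ) ) - num ) * id ) $]
Step 4: shift *. Stack=[T *] ptr=2 lookahead=( remaining=[( ( ( ( num ) ) - num ) * id ) $]
Step 5: shift (. Stack=[T * (] ptr=3 lookahead=( remaining=[( ( ( num ) ) - num ) * id ) $]
Step 6: shift (. Stack=[T * ( (] ptr=4 lookahead=( remaining=[( ( num ) ) - num ) * id ) $]
Step 7: shift (. Stack=[T * ( ( (] ptr=5 lookahead=( remaining=[( num ) ) - num ) * id ) $]
Step 8: shift (. Stack=[T * ( ( ( (] ptr=6 lookahead=num remaining=[num ) ) - num ) * id ) $]
Step 9: shift num. Stack=[T * ( ( ( ( num] ptr=7 lookahead=) remaining=[) ) - num ) * id ) $]
Step 10: reduce F->num. Stack=[T * ( ( ( ( F] ptr=7 lookahead=) remaining=[) ) - num ) * id ) $]
Step 11: reduce T->F. Stack=[T * ( ( ( ( T] ptr=7 lookahead=) remaining=[) ) - num ) * id ) $]
Step 12: reduce E->T. Stack=[T * ( ( ( ( E] ptr=7 lookahead=) remaining=[) ) - num ) * id ) $]
Step 13: shift ). Stack=[T * ( ( ( ( E )] ptr=8 lookahead=) remaining=[) - num ) * id ) $]
Step 14: reduce F->( E ). Stack=[T * ( ( ( F] ptr=8 lookahead=) remaining=[) - num ) * id ) $]
Step 15: reduce T->F. Stack=[T * ( ( ( T] ptr=8 lookahead=) remaining=[) - num ) * id ) $]
Step 16: reduce E->T. Stack=[T * ( ( ( E] ptr=8 lookahead=) remaining=[) - num ) * id ) $]
Step 17: shift ). Stack=[T * ( ( ( E )] ptr=9 lookahead=- remaining=[- num ) * id ) $]
Step 18: reduce F->( E ). Stack=[T * ( ( F] ptr=9 lookahead=- remaining=[- num ) * id ) $]
Step 19: reduce T->F. Stack=[T * ( ( T] ptr=9 lookahead=- remaining=[- num ) * id ) $]
Step 20: reduce E->T. Stack=[T * ( ( E] ptr=9 lookahead=- remaining=[- num ) * id ) $]
Step 21: shift -. Stack=[T * ( ( E -] ptr=10 lookahead=num remaining=[num ) * id ) $]
Step 22: shift num. Stack=[T * ( ( E - num] ptr=11 lookahead=) remaining=[) * id ) $]
Step 23: reduce F->num. Stack=[T * ( ( E - F] ptr=11 lookahead=) remaining=[) * id ) $]
Step 24: reduce T->F. Stack=[T * ( ( E - T] ptr=11 lookahead=) remaining=[) * id ) $]
Step 25: reduce E->E - T. Stack=[T * ( ( E] ptr=11 lookahead=) remaining=[) * id ) $]
Step 26: shift ). Stack=[T * ( ( E )] ptr=12 lookahead=* remaining=[* id ) $]
Step 27: reduce F->( E ). Stack=[T * ( F] ptr=12 lookahead=* remaining=[* id ) $]
Step 28: reduce T->F. Stack=[T * ( T] ptr=12 lookahead=* remaining=[* id ) $]
Step 29: shift *. Stack=[T * ( T *] ptr=13 lookahead=id remaining=[id ) $]
Step 30: shift id. Stack=[T * ( T * id] ptr=14 lookahead=) remaining=[) $]
Step 31: reduce F->id. Stack=[T * ( T * F] ptr=14 lookahead=) remaining=[) $]
Step 32: reduce T->T * F. Stack=[T * ( T] ptr=14 lookahead=) remaining=[) $]
Step 33: reduce E->T. Stack=[T * ( E] ptr=14 lookahead=) remaining=[) $]
Step 34: shift ). Stack=[T * ( E )] ptr=15 lookahead=$ remaining=[$]
Step 35: reduce F->( E ). Stack=[T * F] ptr=15 lookahead=$ remaining=[$]
Step 36: reduce T->T * F. Stack=[T] ptr=15 lookahead=$ remaining=[$]
Step 37: reduce E->T. Stack=[E] ptr=15 lookahead=$ remaining=[$]
Step 38: accept. Stack=[E] ptr=15 lookahead=$ remaining=[$]

Answer: 38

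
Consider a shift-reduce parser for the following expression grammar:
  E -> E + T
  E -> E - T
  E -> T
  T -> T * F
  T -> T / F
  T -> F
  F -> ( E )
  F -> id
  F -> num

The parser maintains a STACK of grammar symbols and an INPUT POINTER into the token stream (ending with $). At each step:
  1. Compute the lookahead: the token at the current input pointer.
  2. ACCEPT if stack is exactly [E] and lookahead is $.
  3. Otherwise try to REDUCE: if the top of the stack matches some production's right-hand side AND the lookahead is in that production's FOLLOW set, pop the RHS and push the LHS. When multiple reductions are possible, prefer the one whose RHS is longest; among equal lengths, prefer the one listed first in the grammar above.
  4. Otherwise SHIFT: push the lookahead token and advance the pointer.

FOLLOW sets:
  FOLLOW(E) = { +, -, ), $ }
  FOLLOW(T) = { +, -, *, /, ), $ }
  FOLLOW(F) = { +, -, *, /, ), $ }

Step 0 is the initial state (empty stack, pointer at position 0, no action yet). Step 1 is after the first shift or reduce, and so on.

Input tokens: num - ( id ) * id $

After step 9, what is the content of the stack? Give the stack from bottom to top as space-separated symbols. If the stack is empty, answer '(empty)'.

Step 1: shift num. Stack=[num] ptr=1 lookahead=- remaining=[- ( id ) * id $]
Step 2: reduce F->num. Stack=[F] ptr=1 lookahead=- remaining=[- ( id ) * id $]
Step 3: reduce T->F. Stack=[T] ptr=1 lookahead=- remaining=[- ( id ) * id $]
Step 4: reduce E->T. Stack=[E] ptr=1 lookahead=- remaining=[- ( id ) * id $]
Step 5: shift -. Stack=[E -] ptr=2 lookahead=( remaining=[( id ) * id $]
Step 6: shift (. Stack=[E - (] ptr=3 lookahead=id remaining=[id ) * id $]
Step 7: shift id. Stack=[E - ( id] ptr=4 lookahead=) remaining=[) * id $]
Step 8: reduce F->id. Stack=[E - ( F] ptr=4 lookahead=) remaining=[) * id $]
Step 9: reduce T->F. Stack=[E - ( T] ptr=4 lookahead=) remaining=[) * id $]

Answer: E - ( T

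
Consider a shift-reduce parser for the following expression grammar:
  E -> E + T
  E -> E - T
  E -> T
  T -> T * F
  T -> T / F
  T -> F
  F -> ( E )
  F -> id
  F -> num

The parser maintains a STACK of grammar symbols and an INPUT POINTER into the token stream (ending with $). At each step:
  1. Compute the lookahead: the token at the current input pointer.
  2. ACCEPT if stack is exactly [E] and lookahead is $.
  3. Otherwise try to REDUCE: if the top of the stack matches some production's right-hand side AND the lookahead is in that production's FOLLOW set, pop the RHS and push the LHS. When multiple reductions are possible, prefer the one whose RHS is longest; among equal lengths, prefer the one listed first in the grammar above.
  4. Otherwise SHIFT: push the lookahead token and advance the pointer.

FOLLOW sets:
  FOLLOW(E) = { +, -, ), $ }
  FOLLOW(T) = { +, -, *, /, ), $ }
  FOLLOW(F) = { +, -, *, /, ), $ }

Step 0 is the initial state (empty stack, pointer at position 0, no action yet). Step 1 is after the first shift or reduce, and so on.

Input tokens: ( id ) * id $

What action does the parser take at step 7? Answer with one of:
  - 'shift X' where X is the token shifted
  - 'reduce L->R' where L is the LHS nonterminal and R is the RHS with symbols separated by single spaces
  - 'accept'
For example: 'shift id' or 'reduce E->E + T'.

Answer: reduce F->( E )

Derivation:
Step 1: shift (. Stack=[(] ptr=1 lookahead=id remaining=[id ) * id $]
Step 2: shift id. Stack=[( id] ptr=2 lookahead=) remaining=[) * id $]
Step 3: reduce F->id. Stack=[( F] ptr=2 lookahead=) remaining=[) * id $]
Step 4: reduce T->F. Stack=[( T] ptr=2 lookahead=) remaining=[) * id $]
Step 5: reduce E->T. Stack=[( E] ptr=2 lookahead=) remaining=[) * id $]
Step 6: shift ). Stack=[( E )] ptr=3 lookahead=* remaining=[* id $]
Step 7: reduce F->( E ). Stack=[F] ptr=3 lookahead=* remaining=[* id $]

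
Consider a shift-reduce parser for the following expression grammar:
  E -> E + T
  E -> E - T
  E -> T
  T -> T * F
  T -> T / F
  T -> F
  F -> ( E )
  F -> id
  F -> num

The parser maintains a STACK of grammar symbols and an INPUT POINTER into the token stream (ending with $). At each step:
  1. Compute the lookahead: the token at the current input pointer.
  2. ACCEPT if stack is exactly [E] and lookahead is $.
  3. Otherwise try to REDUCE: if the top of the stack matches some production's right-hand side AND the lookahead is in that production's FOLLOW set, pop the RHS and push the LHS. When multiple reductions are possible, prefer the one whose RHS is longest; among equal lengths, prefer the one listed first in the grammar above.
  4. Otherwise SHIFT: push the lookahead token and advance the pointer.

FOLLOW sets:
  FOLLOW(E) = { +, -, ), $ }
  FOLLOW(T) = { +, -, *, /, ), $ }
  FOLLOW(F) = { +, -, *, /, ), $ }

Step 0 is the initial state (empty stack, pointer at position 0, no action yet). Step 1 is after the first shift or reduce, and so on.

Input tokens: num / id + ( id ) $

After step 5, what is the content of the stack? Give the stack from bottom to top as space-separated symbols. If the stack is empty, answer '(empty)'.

Step 1: shift num. Stack=[num] ptr=1 lookahead=/ remaining=[/ id + ( id ) $]
Step 2: reduce F->num. Stack=[F] ptr=1 lookahead=/ remaining=[/ id + ( id ) $]
Step 3: reduce T->F. Stack=[T] ptr=1 lookahead=/ remaining=[/ id + ( id ) $]
Step 4: shift /. Stack=[T /] ptr=2 lookahead=id remaining=[id + ( id ) $]
Step 5: shift id. Stack=[T / id] ptr=3 lookahead=+ remaining=[+ ( id ) $]

Answer: T / id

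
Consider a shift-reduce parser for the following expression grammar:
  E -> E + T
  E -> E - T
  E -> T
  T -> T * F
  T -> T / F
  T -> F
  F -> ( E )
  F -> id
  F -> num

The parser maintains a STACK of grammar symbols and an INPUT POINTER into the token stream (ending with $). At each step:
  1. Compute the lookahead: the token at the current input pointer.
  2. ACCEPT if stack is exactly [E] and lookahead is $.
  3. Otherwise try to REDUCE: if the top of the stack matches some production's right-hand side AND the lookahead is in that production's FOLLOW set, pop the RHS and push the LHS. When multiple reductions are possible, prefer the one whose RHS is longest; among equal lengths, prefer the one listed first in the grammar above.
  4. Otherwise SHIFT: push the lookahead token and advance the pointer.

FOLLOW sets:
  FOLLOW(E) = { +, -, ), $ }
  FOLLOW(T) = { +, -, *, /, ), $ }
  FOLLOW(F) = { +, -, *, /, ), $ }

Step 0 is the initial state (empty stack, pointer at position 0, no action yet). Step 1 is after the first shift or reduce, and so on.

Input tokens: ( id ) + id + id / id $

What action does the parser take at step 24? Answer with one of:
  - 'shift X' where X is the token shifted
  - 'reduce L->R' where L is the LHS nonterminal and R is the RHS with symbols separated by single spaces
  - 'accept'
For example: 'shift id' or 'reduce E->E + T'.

Answer: accept

Derivation:
Step 1: shift (. Stack=[(] ptr=1 lookahead=id remaining=[id ) + id + id / id $]
Step 2: shift id. Stack=[( id] ptr=2 lookahead=) remaining=[) + id + id / id $]
Step 3: reduce F->id. Stack=[( F] ptr=2 lookahead=) remaining=[) + id + id / id $]
Step 4: reduce T->F. Stack=[( T] ptr=2 lookahead=) remaining=[) + id + id / id $]
Step 5: reduce E->T. Stack=[( E] ptr=2 lookahead=) remaining=[) + id + id / id $]
Step 6: shift ). Stack=[( E )] ptr=3 lookahead=+ remaining=[+ id + id / id $]
Step 7: reduce F->( E ). Stack=[F] ptr=3 lookahead=+ remaining=[+ id + id / id $]
Step 8: reduce T->F. Stack=[T] ptr=3 lookahead=+ remaining=[+ id + id / id $]
Step 9: reduce E->T. Stack=[E] ptr=3 lookahead=+ remaining=[+ id + id / id $]
Step 10: shift +. Stack=[E +] ptr=4 lookahead=id remaining=[id + id / id $]
Step 11: shift id. Stack=[E + id] ptr=5 lookahead=+ remaining=[+ id / id $]
Step 12: reduce F->id. Stack=[E + F] ptr=5 lookahead=+ remaining=[+ id / id $]
Step 13: reduce T->F. Stack=[E + T] ptr=5 lookahead=+ remaining=[+ id / id $]
Step 14: reduce E->E + T. Stack=[E] ptr=5 lookahead=+ remaining=[+ id / id $]
Step 15: shift +. Stack=[E +] ptr=6 lookahead=id remaining=[id / id $]
Step 16: shift id. Stack=[E + id] ptr=7 lookahead=/ remaining=[/ id $]
Step 17: reduce F->id. Stack=[E + F] ptr=7 lookahead=/ remaining=[/ id $]
Step 18: reduce T->F. Stack=[E + T] ptr=7 lookahead=/ remaining=[/ id $]
Step 19: shift /. Stack=[E + T /] ptr=8 lookahead=id remaining=[id $]
Step 20: shift id. Stack=[E + T / id] ptr=9 lookahead=$ remaining=[$]
Step 21: reduce F->id. Stack=[E + T / F] ptr=9 lookahead=$ remaining=[$]
Step 22: reduce T->T / F. Stack=[E + T] ptr=9 lookahead=$ remaining=[$]
Step 23: reduce E->E + T. Stack=[E] ptr=9 lookahead=$ remaining=[$]
Step 24: accept. Stack=[E] ptr=9 lookahead=$ remaining=[$]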